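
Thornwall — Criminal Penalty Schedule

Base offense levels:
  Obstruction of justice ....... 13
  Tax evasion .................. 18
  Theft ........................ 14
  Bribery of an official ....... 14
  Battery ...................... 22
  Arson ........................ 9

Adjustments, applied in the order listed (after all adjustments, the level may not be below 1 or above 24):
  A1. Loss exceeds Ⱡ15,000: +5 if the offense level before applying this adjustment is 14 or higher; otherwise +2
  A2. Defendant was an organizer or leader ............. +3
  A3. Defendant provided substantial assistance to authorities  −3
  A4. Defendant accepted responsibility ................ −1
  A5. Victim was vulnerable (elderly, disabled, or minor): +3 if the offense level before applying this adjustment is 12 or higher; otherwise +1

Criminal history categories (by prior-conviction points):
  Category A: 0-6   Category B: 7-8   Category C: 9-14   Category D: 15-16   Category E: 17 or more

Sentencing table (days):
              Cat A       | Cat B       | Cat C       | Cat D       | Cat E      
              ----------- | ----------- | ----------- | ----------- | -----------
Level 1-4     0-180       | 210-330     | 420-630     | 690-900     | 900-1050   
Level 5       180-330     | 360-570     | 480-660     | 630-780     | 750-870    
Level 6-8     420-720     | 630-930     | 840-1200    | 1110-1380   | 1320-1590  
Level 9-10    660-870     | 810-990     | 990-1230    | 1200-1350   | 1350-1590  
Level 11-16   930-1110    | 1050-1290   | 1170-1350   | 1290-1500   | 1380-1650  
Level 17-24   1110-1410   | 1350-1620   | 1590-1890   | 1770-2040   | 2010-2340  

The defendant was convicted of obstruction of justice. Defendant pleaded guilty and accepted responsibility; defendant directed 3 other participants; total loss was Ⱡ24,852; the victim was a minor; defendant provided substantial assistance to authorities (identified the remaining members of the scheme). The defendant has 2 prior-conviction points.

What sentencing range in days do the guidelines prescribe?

1110-1410 days

Base offense level for obstruction of justice: 13.
A1 applies (level before this adjustment is 13 < 14, so +2): 13 + 2 = 15.
A2 applies: 15 + 3 = 18.
A3 applies: 18 − 3 = 15.
A4 applies: 15 − 1 = 14.
A5 applies (level before this adjustment is 14 ≥ 12, so +3): 14 + 3 = 17.
Final offense level: 17.
Criminal history: 2 prior points → Category A (0-6).
Level 17 falls in the 17-24 band.
Grid: Level 17-24 × Category A = 1110-1410 days.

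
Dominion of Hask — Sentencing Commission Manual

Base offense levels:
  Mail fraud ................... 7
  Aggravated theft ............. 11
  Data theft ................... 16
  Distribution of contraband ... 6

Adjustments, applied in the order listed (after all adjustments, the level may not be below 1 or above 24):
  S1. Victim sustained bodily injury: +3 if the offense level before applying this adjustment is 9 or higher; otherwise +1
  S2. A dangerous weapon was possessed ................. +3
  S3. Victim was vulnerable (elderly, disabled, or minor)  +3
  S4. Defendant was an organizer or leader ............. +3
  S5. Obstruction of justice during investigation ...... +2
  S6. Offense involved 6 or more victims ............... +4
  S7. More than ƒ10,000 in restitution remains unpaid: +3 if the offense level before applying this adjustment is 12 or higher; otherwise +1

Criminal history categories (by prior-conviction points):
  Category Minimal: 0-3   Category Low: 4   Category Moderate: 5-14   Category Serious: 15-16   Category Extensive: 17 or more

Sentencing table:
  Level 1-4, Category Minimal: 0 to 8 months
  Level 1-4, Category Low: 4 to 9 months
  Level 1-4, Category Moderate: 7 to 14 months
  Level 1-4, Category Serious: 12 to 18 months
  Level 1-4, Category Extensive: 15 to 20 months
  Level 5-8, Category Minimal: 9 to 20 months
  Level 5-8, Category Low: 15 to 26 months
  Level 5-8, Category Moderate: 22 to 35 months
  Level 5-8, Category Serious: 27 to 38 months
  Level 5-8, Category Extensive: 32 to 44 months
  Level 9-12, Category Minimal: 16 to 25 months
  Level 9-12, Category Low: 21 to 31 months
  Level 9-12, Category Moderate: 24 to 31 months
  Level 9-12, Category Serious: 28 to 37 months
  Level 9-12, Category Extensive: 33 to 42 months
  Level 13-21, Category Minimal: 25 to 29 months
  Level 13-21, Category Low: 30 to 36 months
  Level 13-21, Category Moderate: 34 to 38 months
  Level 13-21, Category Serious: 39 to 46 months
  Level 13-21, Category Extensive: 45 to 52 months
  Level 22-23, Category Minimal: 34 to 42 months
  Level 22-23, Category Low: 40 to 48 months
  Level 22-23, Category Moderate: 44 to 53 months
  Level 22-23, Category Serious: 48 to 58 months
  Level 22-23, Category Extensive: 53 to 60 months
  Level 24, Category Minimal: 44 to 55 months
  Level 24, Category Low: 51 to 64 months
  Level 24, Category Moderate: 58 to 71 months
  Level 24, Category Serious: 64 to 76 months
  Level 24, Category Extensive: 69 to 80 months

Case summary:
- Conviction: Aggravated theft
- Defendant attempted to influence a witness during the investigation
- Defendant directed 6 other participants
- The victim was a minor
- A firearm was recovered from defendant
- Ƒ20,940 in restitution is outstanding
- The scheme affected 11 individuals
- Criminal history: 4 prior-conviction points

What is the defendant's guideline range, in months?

51-64 months

Base offense level for aggravated theft: 11.
S2 applies: 11 + 3 = 14.
S3 applies: 14 + 3 = 17.
S4 applies: 17 + 3 = 20.
S5 applies: 20 + 2 = 22.
S6 applies: 22 + 4 = 26.
S7 applies (level before this adjustment is 26 ≥ 12, so +3): 26 + 3 = 29.
Level 29 exceeds the maximum of 24; capped at 24.
Final offense level: 24.
Criminal history: 4 prior points → Category Low (4).
Level 24 falls in the 24 band.
Grid: Level 24 × Category Low = 51-64 months.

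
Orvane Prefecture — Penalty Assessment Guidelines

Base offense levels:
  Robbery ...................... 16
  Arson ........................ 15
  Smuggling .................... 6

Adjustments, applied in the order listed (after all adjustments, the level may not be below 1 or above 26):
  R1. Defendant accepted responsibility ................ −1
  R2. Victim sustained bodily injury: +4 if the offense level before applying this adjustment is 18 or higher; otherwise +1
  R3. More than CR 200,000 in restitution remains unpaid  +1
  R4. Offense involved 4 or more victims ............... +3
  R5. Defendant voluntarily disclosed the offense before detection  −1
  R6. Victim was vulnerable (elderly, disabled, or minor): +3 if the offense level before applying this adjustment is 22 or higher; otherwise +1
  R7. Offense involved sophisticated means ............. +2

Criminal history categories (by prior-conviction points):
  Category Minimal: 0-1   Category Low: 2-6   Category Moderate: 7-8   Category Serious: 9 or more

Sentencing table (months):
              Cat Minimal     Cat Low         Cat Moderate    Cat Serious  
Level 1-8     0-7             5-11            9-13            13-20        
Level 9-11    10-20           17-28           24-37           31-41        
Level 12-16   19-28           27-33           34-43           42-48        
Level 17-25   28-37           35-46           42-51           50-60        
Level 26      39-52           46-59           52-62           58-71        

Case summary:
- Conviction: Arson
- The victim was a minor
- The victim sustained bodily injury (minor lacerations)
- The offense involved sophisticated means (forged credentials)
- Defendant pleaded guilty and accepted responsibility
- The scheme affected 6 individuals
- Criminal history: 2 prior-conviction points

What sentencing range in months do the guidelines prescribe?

35-46 months

Base offense level for arson: 15.
R1 applies: 15 − 1 = 14.
R2 applies (level before this adjustment is 14 < 18, so +1): 14 + 1 = 15.
R4 applies: 15 + 3 = 18.
R6 applies (level before this adjustment is 18 < 22, so +1): 18 + 1 = 19.
R7 applies: 19 + 2 = 21.
Final offense level: 21.
Criminal history: 2 prior points → Category Low (2-6).
Level 21 falls in the 17-25 band.
Grid: Level 17-25 × Category Low = 35-46 months.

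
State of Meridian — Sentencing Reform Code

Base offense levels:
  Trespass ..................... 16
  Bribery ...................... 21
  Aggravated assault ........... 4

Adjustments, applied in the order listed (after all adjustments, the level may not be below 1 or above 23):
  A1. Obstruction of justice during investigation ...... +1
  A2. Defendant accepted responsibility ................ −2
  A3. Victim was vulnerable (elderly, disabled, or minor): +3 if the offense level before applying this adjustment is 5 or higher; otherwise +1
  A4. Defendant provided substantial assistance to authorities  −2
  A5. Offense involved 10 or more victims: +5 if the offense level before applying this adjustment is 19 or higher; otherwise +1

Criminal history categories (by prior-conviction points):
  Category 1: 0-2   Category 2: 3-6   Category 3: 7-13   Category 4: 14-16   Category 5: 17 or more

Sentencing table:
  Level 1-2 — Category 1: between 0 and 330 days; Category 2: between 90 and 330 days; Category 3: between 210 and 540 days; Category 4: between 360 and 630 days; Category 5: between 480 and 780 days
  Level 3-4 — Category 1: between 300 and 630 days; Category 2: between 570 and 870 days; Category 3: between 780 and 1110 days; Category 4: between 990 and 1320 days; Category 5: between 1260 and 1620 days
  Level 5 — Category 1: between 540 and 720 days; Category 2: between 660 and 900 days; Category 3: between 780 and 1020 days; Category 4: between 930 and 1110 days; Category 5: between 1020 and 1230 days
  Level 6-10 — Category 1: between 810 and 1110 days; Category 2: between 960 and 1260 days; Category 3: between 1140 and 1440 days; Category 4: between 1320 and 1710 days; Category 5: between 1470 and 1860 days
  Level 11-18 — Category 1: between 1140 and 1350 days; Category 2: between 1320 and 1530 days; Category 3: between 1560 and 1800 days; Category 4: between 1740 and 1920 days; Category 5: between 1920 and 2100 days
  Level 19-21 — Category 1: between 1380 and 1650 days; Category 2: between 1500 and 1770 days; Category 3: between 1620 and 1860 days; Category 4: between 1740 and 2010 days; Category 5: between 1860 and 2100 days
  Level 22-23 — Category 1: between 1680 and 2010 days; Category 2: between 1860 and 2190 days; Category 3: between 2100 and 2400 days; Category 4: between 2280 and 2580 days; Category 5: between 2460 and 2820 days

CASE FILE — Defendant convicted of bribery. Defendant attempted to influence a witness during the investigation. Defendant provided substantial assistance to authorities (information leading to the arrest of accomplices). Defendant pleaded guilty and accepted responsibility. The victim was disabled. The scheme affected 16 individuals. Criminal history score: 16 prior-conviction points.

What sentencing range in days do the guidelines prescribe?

2280-2580 days

Base offense level for bribery: 21.
A1 applies: 21 + 1 = 22.
A2 applies: 22 − 2 = 20.
A3 applies (level before this adjustment is 20 ≥ 5, so +3): 20 + 3 = 23.
A4 applies: 23 − 2 = 21.
A5 applies (level before this adjustment is 21 ≥ 19, so +5): 21 + 5 = 26.
Level 26 exceeds the maximum of 23; capped at 23.
Final offense level: 23.
Criminal history: 16 prior points → Category 4 (14-16).
Level 23 falls in the 22-23 band.
Grid: Level 22-23 × Category 4 = 2280-2580 days.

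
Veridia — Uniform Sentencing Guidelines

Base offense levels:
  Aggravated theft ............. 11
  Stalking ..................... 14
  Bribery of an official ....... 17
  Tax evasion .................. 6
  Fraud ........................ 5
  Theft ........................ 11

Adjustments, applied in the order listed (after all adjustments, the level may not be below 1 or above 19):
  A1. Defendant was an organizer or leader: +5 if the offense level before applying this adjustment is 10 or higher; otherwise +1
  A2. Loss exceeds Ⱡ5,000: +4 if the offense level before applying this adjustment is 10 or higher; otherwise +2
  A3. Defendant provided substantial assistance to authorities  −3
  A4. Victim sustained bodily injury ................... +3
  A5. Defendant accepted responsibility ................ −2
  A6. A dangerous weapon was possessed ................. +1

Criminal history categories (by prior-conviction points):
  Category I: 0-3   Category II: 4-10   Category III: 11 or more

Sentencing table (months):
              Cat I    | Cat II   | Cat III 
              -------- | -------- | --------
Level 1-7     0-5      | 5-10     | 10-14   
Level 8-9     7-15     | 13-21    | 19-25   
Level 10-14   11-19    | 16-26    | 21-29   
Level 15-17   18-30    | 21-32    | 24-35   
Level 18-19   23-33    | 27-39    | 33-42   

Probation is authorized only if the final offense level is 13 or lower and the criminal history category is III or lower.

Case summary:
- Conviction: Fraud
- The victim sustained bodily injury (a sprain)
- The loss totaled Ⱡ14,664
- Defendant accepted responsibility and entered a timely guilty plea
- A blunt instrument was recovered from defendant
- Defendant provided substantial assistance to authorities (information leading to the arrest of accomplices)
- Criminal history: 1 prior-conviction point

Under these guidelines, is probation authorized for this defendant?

Yes

Base offense level for fraud: 5.
A1 does not apply.
A2 applies (level before this adjustment is 5 < 10, so +2): 5 + 2 = 7.
A3 applies: 7 − 3 = 4.
A4 applies: 4 + 3 = 7.
A5 applies: 7 − 2 = 5.
A6 applies: 5 + 1 = 6.
Final offense level: 6.
Criminal history: 1 prior point → Category I (0-3).
Level 6 falls in the 1-7 band.
Grid: Level 1-7 × Category I = 0-5 months.
Probation check: level 6 ≤ 13 and category I ≤ III → eligible.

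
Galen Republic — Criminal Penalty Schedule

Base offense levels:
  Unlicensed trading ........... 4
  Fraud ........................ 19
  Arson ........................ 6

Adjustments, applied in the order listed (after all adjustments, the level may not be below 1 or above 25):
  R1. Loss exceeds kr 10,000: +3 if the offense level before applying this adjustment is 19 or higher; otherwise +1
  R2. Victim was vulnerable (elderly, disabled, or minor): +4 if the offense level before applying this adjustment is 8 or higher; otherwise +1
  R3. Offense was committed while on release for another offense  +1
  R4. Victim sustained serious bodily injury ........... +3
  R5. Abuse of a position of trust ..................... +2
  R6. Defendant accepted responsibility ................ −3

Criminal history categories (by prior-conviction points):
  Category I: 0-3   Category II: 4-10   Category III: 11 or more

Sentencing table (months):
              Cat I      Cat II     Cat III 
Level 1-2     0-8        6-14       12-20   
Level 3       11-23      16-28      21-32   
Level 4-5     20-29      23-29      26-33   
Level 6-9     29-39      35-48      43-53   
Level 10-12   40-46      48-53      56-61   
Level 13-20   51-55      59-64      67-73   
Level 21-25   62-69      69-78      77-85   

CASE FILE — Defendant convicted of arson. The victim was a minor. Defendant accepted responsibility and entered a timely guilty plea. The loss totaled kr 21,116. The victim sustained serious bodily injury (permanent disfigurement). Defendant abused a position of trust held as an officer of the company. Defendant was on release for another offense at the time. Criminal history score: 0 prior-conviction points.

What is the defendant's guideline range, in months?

Base offense level for arson: 6.
R1 applies (level before this adjustment is 6 < 19, so +1): 6 + 1 = 7.
R2 applies (level before this adjustment is 7 < 8, so +1): 7 + 1 = 8.
R3 applies: 8 + 1 = 9.
R4 applies: 9 + 3 = 12.
R5 applies: 12 + 2 = 14.
R6 applies: 14 − 3 = 11.
Final offense level: 11.
Criminal history: 0 prior points → Category I (0-3).
Level 11 falls in the 10-12 band.
Grid: Level 10-12 × Category I = 40-46 months.

40-46 months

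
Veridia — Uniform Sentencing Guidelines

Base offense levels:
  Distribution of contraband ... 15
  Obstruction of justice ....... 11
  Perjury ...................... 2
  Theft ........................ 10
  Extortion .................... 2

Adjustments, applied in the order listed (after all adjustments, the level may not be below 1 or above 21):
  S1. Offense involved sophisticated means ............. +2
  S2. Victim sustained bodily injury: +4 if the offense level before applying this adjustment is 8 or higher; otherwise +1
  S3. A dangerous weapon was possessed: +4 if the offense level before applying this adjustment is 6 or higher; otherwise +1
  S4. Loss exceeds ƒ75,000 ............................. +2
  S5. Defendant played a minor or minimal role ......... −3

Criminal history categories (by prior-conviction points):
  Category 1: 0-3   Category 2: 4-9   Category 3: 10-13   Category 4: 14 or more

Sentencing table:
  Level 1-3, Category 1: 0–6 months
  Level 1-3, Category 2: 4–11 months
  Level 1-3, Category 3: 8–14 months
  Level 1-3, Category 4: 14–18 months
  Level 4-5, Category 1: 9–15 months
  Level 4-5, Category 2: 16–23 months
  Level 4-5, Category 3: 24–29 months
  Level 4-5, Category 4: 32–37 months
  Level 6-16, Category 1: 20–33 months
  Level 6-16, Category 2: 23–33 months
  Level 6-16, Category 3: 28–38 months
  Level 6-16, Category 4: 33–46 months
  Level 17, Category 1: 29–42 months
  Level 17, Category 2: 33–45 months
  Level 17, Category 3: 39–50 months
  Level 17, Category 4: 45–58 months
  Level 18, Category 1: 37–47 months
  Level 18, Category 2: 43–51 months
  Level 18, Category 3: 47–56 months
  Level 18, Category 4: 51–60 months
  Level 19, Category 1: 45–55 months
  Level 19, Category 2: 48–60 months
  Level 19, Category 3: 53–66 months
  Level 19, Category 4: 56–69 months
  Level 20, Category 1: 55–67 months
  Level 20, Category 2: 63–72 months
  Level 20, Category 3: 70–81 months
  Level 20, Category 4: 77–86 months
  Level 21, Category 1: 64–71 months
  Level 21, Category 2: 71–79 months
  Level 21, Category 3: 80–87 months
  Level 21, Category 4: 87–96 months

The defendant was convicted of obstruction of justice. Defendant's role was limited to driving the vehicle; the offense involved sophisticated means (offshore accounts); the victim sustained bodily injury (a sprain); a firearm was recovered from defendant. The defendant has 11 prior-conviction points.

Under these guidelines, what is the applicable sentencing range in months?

Base offense level for obstruction of justice: 11.
S1 applies: 11 + 2 = 13.
S2 applies (level before this adjustment is 13 ≥ 8, so +4): 13 + 4 = 17.
S3 applies (level before this adjustment is 17 ≥ 6, so +4): 17 + 4 = 21.
S4 does not apply.
S5 applies: 21 − 3 = 18.
Final offense level: 18.
Criminal history: 11 prior points → Category 3 (10-13).
Level 18 falls in the 18 band.
Grid: Level 18 × Category 3 = 47-56 months.

47-56 months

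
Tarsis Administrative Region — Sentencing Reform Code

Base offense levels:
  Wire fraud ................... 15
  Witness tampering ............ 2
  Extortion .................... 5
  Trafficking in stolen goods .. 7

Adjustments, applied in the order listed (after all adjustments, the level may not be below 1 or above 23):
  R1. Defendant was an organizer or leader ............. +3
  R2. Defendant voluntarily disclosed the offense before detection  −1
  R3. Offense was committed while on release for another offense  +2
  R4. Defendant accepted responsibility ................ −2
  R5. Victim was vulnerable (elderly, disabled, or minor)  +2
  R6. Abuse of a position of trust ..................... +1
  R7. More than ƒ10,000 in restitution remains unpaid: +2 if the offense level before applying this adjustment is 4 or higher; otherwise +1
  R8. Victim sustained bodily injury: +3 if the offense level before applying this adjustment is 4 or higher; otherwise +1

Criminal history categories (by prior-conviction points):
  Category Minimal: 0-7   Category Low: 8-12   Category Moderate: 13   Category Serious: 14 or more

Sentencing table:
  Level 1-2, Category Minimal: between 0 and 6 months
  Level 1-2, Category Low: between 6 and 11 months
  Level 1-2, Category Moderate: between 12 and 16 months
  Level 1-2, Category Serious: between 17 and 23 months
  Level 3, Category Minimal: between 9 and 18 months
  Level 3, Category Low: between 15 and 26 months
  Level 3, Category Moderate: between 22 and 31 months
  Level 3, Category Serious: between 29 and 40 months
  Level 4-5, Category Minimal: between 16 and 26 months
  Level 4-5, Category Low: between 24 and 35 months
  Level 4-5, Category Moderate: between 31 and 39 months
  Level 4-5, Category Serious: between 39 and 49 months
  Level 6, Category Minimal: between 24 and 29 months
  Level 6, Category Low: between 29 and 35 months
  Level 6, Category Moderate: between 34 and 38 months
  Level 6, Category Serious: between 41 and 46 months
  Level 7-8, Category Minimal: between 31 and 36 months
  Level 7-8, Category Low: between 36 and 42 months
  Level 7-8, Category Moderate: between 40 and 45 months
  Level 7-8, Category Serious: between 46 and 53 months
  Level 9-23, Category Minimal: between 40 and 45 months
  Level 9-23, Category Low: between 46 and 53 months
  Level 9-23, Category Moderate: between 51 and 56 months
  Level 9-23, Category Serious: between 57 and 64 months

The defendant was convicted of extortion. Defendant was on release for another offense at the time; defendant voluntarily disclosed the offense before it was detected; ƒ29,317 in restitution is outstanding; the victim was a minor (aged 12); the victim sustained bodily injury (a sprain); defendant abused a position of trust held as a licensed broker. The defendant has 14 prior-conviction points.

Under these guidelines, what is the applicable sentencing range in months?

57-64 months

Base offense level for extortion: 5.
R2 applies: 5 − 1 = 4.
R3 applies: 4 + 2 = 6.
R4 does not apply.
R5 applies: 6 + 2 = 8.
R6 applies: 8 + 1 = 9.
R7 applies (level before this adjustment is 9 ≥ 4, so +2): 9 + 2 = 11.
R8 applies (level before this adjustment is 11 ≥ 4, so +3): 11 + 3 = 14.
Final offense level: 14.
Criminal history: 14 prior points → Category Serious (14+).
Level 14 falls in the 9-23 band.
Grid: Level 9-23 × Category Serious = 57-64 months.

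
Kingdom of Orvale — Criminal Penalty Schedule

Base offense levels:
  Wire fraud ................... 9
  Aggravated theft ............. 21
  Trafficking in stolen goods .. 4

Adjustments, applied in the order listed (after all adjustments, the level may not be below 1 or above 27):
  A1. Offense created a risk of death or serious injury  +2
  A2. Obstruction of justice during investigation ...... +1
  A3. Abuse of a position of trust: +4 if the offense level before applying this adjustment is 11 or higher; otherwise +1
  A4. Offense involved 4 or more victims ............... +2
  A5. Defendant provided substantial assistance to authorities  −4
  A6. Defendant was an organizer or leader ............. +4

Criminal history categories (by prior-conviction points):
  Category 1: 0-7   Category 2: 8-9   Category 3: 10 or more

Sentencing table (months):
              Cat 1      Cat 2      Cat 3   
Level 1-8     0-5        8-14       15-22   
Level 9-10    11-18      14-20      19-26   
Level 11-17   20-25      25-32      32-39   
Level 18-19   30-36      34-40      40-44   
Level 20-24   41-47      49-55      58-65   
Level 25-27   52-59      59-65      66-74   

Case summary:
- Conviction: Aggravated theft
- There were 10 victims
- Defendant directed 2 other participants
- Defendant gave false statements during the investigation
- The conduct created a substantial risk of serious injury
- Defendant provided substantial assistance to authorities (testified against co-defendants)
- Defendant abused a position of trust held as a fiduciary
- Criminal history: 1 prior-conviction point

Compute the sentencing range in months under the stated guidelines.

52-59 months

Base offense level for aggravated theft: 21.
A1 applies: 21 + 2 = 23.
A2 applies: 23 + 1 = 24.
A3 applies (level before this adjustment is 24 ≥ 11, so +4): 24 + 4 = 28.
A4 applies: 28 + 2 = 30.
A5 applies: 30 − 4 = 26.
A6 applies: 26 + 4 = 30.
Level 30 exceeds the maximum of 27; capped at 27.
Final offense level: 27.
Criminal history: 1 prior point → Category 1 (0-7).
Level 27 falls in the 25-27 band.
Grid: Level 25-27 × Category 1 = 52-59 months.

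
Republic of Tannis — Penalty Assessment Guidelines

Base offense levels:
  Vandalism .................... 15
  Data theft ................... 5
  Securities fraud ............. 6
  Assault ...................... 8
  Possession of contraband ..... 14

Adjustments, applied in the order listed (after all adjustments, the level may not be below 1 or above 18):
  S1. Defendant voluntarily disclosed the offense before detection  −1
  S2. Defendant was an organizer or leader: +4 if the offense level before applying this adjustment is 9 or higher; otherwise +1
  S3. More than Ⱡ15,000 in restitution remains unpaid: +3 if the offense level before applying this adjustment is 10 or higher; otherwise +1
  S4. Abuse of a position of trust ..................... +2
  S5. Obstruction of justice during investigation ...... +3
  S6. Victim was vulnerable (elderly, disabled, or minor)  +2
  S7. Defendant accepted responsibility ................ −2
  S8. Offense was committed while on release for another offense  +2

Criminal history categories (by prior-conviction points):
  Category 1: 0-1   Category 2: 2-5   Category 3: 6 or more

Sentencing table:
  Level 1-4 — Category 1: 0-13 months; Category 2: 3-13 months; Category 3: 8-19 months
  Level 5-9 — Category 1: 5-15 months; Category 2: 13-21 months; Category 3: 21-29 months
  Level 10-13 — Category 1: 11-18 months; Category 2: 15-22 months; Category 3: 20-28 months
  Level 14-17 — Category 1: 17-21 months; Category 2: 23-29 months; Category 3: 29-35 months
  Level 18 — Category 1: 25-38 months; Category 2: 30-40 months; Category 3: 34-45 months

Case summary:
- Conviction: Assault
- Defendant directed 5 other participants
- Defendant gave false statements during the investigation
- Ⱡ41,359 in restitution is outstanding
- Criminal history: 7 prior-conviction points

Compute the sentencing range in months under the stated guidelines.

Base offense level for assault: 8.
S1 does not apply.
S2 applies (level before this adjustment is 8 < 9, so +1): 8 + 1 = 9.
S3 applies (level before this adjustment is 9 < 10, so +1): 9 + 1 = 10.
S5 applies: 10 + 3 = 13.
S6 does not apply.
Final offense level: 13.
Criminal history: 7 prior points → Category 3 (6+).
Level 13 falls in the 10-13 band.
Grid: Level 10-13 × Category 3 = 20-28 months.

20-28 months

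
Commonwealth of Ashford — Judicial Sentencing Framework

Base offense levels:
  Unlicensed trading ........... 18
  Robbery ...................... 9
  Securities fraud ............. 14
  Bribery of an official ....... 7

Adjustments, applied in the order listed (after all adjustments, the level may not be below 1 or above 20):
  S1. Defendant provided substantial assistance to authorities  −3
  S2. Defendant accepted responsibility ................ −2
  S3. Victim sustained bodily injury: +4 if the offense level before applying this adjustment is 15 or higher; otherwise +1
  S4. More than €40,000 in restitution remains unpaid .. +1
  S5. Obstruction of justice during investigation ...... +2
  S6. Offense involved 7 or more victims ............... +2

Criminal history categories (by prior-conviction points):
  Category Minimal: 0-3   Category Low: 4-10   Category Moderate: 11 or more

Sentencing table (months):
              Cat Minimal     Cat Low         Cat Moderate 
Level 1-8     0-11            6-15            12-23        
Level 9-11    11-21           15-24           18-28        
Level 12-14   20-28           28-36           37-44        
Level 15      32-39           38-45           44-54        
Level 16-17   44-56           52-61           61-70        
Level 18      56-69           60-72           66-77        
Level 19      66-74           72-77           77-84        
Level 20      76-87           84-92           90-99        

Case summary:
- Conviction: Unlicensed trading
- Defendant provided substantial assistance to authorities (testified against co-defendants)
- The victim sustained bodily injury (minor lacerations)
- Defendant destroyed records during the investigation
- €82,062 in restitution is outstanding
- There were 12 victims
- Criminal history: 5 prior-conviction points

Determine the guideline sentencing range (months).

84-92 months

Base offense level for unlicensed trading: 18.
S1 applies: 18 − 3 = 15.
S3 applies (level before this adjustment is 15 ≥ 15, so +4): 15 + 4 = 19.
S4 applies: 19 + 1 = 20.
S5 applies: 20 + 2 = 22.
S6 applies: 22 + 2 = 24.
Level 24 exceeds the maximum of 20; capped at 20.
Final offense level: 20.
Criminal history: 5 prior points → Category Low (4-10).
Level 20 falls in the 20 band.
Grid: Level 20 × Category Low = 84-92 months.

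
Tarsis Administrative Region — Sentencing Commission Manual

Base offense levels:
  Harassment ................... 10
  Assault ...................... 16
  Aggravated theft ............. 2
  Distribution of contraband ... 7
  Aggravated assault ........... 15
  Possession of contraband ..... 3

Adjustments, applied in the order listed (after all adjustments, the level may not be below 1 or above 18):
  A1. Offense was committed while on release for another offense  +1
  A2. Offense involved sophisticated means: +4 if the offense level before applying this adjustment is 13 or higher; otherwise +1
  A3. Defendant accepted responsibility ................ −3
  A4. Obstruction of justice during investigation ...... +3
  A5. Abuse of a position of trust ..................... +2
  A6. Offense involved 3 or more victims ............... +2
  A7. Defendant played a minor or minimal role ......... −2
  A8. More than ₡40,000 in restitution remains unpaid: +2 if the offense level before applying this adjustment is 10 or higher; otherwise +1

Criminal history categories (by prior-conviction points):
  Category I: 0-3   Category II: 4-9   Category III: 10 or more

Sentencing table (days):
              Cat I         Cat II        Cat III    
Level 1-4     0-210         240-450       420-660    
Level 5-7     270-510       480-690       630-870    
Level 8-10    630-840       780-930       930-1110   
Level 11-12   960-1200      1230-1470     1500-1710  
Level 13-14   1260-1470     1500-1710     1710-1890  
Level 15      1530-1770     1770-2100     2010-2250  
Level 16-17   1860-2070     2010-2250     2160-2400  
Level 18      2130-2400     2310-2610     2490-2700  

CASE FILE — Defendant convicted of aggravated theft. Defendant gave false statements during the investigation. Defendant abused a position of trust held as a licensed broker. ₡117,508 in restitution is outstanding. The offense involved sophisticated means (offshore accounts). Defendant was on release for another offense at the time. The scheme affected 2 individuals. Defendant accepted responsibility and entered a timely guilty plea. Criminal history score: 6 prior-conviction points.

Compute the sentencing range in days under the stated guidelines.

480-690 days

Base offense level for aggravated theft: 2.
A1 applies: 2 + 1 = 3.
A2 applies (level before this adjustment is 3 < 13, so +1): 3 + 1 = 4.
A3 applies: 4 − 3 = 1.
A4 applies: 1 + 3 = 4.
A5 applies: 4 + 2 = 6.
A6 does not apply.
A8 applies (level before this adjustment is 6 < 10, so +1): 6 + 1 = 7.
Final offense level: 7.
Criminal history: 6 prior points → Category II (4-9).
Level 7 falls in the 5-7 band.
Grid: Level 5-7 × Category II = 480-690 days.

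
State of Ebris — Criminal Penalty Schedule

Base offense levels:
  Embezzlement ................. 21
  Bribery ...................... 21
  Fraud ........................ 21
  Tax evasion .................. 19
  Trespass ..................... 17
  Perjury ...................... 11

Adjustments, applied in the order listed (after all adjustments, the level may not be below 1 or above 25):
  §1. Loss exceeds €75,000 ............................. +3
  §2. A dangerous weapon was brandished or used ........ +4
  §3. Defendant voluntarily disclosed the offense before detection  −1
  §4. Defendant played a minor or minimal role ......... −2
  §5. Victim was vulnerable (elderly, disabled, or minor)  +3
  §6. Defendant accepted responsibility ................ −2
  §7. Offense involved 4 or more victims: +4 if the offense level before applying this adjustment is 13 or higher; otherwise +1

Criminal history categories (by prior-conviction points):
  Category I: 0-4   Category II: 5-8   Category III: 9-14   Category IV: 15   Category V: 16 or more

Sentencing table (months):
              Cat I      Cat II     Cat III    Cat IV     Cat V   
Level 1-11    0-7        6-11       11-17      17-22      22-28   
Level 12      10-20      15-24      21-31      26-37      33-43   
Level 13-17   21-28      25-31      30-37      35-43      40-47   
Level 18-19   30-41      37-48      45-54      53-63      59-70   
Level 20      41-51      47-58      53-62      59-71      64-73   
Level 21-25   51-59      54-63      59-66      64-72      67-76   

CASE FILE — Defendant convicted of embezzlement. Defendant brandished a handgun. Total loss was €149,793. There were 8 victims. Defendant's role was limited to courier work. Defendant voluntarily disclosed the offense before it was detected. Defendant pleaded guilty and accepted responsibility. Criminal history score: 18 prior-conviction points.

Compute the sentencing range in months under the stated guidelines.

Base offense level for embezzlement: 21.
§1 applies: 21 + 3 = 24.
§2 applies: 24 + 4 = 28.
§3 applies: 28 − 1 = 27.
§4 applies: 27 − 2 = 25.
§5 does not apply.
§6 applies: 25 − 2 = 23.
§7 applies (level before this adjustment is 23 ≥ 13, so +4): 23 + 4 = 27.
Level 27 exceeds the maximum of 25; capped at 25.
Final offense level: 25.
Criminal history: 18 prior points → Category V (16+).
Level 25 falls in the 21-25 band.
Grid: Level 21-25 × Category V = 67-76 months.

67-76 months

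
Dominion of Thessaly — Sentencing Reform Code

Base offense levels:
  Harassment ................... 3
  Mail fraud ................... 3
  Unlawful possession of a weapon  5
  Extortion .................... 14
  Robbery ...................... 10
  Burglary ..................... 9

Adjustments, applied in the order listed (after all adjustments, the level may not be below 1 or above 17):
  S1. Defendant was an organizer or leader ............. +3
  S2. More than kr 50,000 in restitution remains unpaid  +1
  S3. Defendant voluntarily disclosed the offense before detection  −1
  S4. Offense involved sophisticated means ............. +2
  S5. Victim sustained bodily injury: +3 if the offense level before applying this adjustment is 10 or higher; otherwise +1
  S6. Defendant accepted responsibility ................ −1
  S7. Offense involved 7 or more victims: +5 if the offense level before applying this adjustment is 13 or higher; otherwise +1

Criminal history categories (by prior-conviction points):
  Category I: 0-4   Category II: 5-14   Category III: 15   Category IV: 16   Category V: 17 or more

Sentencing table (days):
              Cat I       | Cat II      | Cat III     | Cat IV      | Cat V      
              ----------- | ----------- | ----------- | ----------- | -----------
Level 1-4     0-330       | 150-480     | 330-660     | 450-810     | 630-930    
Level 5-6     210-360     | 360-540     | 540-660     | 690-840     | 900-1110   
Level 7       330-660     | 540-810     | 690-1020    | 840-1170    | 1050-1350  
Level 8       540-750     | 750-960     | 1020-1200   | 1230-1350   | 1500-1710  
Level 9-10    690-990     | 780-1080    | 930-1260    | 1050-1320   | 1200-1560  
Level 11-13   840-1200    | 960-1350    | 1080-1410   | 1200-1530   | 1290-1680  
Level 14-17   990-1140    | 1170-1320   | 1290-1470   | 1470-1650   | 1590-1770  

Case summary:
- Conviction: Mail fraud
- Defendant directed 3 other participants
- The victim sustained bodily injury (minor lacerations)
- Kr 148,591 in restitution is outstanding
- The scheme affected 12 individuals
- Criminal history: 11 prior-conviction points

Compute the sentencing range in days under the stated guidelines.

Base offense level for mail fraud: 3.
S1 applies: 3 + 3 = 6.
S2 applies: 6 + 1 = 7.
S4 does not apply.
S5 applies (level before this adjustment is 7 < 10, so +1): 7 + 1 = 8.
S7 applies (level before this adjustment is 8 < 13, so +1): 8 + 1 = 9.
Final offense level: 9.
Criminal history: 11 prior points → Category II (5-14).
Level 9 falls in the 9-10 band.
Grid: Level 9-10 × Category II = 780-1080 days.

780-1080 days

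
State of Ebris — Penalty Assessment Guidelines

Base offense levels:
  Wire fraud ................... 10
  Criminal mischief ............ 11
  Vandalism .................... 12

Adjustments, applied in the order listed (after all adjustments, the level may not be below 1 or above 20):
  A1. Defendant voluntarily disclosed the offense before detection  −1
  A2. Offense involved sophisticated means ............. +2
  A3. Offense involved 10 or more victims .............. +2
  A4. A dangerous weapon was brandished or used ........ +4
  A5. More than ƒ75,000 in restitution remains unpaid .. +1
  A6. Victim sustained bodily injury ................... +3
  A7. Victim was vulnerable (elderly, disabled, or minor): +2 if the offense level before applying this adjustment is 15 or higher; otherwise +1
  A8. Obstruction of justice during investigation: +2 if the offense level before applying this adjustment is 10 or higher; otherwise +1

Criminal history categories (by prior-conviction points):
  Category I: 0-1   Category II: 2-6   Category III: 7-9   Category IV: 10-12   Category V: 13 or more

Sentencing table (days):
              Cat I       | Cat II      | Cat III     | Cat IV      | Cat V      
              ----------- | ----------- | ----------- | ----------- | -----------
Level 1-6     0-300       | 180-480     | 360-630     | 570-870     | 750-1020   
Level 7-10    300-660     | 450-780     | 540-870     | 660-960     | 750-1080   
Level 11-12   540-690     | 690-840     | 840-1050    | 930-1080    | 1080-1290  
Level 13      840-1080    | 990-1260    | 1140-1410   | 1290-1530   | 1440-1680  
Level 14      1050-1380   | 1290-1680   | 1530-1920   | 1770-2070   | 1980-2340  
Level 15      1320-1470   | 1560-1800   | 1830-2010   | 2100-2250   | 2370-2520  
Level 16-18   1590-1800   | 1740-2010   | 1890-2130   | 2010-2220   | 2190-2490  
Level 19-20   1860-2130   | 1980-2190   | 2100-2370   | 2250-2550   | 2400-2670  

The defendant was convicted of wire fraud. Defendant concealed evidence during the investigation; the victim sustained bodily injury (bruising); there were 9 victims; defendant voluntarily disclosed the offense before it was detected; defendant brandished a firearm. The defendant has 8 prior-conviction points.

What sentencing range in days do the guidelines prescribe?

1890-2130 days

Base offense level for wire fraud: 10.
A1 applies: 10 − 1 = 9.
A2 does not apply.
A3 does not apply.
A4 applies: 9 + 4 = 13.
A6 applies: 13 + 3 = 16.
A7 does not apply.
A8 applies (level before this adjustment is 16 ≥ 10, so +2): 16 + 2 = 18.
Final offense level: 18.
Criminal history: 8 prior points → Category III (7-9).
Level 18 falls in the 16-18 band.
Grid: Level 16-18 × Category III = 1890-2130 days.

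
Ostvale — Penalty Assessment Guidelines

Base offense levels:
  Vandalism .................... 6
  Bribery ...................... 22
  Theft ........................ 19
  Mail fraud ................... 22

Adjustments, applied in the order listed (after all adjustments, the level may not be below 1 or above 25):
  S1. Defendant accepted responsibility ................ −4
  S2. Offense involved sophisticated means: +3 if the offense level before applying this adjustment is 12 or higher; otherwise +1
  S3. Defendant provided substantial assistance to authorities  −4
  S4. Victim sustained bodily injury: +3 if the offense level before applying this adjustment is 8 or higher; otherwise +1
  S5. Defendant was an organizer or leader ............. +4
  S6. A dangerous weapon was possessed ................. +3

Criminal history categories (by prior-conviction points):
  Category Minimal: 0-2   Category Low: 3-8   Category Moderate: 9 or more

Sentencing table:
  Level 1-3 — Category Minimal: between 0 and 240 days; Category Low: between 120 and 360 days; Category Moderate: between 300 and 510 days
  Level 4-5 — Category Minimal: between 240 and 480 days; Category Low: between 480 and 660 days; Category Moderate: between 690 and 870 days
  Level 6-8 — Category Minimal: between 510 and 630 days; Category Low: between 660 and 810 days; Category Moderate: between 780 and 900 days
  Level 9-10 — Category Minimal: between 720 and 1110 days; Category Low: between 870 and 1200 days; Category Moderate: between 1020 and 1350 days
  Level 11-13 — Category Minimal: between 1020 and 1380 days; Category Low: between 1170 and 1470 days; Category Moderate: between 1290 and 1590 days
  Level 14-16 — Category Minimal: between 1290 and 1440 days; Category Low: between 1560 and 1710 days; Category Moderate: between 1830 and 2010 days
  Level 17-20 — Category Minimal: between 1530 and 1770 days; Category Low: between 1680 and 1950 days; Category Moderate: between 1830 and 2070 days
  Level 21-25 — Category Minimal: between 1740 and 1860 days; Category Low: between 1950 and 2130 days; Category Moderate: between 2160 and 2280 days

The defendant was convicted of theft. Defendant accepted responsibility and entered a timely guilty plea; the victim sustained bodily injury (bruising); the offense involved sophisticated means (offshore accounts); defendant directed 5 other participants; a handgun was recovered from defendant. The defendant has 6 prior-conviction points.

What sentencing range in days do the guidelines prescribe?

Base offense level for theft: 19.
S1 applies: 19 − 4 = 15.
S2 applies (level before this adjustment is 15 ≥ 12, so +3): 15 + 3 = 18.
S3 does not apply.
S4 applies (level before this adjustment is 18 ≥ 8, so +3): 18 + 3 = 21.
S5 applies: 21 + 4 = 25.
S6 applies: 25 + 3 = 28.
Level 28 exceeds the maximum of 25; capped at 25.
Final offense level: 25.
Criminal history: 6 prior points → Category Low (3-8).
Level 25 falls in the 21-25 band.
Grid: Level 21-25 × Category Low = 1950-2130 days.

1950-2130 days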